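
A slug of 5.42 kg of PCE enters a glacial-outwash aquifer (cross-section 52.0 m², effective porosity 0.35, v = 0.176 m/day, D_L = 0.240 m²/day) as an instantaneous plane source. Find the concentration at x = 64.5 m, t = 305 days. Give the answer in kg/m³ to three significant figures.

0.00658 kg/m³

For an instantaneous plane source, C(x,t) = M/(n_e·A·√(4πDt)) · exp(−(x−vt)²/(4Dt)), with n_e·A the pore (flow) area.
Plume center vt = 0.176 × 305 = 53.68 m, so the well at 64.5 m is 10.82 m downgradient of the peak.
√(4πDt) = 30.33 m, giving peak height M/(n_e·A·√(4πDt)) = 5.42/(0.35 × 52.0 × 30.33) = 0.009819 kg/m³.
(x−vt)²/(4Dt) = (10.82)²/(4 × 0.240 × 305) = 0.3998; exp(−0.3998) = 0.6705.
C = 0.009819 × 0.6705 = 0.00658 kg/m³.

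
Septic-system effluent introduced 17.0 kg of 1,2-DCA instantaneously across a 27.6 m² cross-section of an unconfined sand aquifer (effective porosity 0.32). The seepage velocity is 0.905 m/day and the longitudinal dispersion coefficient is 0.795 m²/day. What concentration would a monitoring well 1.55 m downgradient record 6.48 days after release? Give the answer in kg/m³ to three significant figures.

0.0969 kg/m³

For an instantaneous plane source, C(x,t) = M/(n_e·A·√(4πDt)) · exp(−(x−vt)²/(4Dt)), with n_e·A the pore (flow) area.
Plume center vt = 0.905 × 6.48 = 5.8644 m, so the well at 1.55 m is 4.3144 m upgradient of the peak.
√(4πDt) = 8.046 m, giving peak height M/(n_e·A·√(4πDt)) = 17.0/(0.32 × 27.6 × 8.046) = 0.2392 kg/m³.
(x−vt)²/(4Dt) = (-4.3144)²/(4 × 0.795 × 6.48) = 0.9033; exp(−0.9033) = 0.4052.
C = 0.2392 × 0.4052 = 0.0969 kg/m³.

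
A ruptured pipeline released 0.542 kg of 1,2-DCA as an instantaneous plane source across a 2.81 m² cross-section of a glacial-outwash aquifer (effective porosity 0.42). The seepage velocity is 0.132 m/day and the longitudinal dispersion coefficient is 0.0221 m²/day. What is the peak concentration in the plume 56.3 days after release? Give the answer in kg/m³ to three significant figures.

0.116 kg/m³

The peak of an instantaneous 1D plume sits at x = vt; there the Gaussian factor is 1 and C_max = M/(n_e·A·√(4πDt)), where n_e·A is the pore area the mass is dissolved in.
√(4πDt) = √(4π × 0.0221 × 56.3) = 3.954 m, so C_max = 0.542/(0.42 × 2.81 × 3.954) = 0.116 kg/m³.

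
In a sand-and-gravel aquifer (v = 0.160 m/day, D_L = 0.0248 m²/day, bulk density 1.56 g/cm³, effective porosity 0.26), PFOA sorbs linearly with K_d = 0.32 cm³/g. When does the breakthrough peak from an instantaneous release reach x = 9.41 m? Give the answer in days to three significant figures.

Retardation factor R = 1 + ρ_b·K_d/n = 1 + 1.56 × 0.32/0.26 = 2.920.
Sorption retards both mechanisms: v_R = v/R = 0.05479 m/day, D_R = D/R = 0.008493 m²/day.
Peak time from v_R²t² + 2D_R t − x² = 0: t = (√(D_R² + v_R²x²) − D_R)/v_R².
√(D_R² + v_R²x²) = √(0.008493² + 0.05479² × 9.41²) = 0.5156; v_R² = 0.003002.
t = (0.5156 − 0.008493)/0.003002 = 169 days.

169 days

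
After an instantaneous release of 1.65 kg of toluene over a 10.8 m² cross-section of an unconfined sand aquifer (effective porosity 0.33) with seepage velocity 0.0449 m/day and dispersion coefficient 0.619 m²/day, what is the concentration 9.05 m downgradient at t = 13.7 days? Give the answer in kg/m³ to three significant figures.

For an instantaneous plane source, C(x,t) = M/(n_e·A·√(4πDt)) · exp(−(x−vt)²/(4Dt)), with n_e·A the pore (flow) area.
Plume center vt = 0.0449 × 13.7 = 0.61513 m, so the well at 9.05 m is 8.43487 m downgradient of the peak.
√(4πDt) = 10.32 m, giving peak height M/(n_e·A·√(4πDt)) = 1.65/(0.33 × 10.8 × 10.32) = 0.04486 kg/m³.
(x−vt)²/(4Dt) = (8.43487)²/(4 × 0.619 × 13.7) = 2.097; exp(−2.097) = 0.1228.
C = 0.04486 × 0.1228 = 0.00551 kg/m³.

0.00551 kg/m³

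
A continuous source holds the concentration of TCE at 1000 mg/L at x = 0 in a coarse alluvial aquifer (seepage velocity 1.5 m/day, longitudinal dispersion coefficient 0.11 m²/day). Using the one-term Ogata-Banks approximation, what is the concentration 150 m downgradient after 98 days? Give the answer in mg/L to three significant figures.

259 mg/L

For a continuous step input, C/C₀ ≈ ½·erfc((x−vt)/(2√(Dt))).
vt = 1.5 × 98 = 147 m and 2√(Dt) = 2√(0.11 × 98) = 6.567 m.
Argument (x−vt)/(2√(Dt)) = (150 − 147)/6.567 = 0.4568; ½·erfc(0.4568) = 0.2591.
C = 1000 × 0.2591 = 259 mg/L.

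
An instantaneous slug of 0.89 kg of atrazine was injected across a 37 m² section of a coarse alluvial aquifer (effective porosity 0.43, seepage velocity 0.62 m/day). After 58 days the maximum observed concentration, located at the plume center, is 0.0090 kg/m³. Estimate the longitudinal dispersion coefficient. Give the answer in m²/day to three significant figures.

At the plume center C_max = M/(n_e·A·√(4πDt)), so D = M²/(4πt·(n_e·A·C_max)²).
n_e·A·C_max = 0.43 × 37 × 0.0090 = 0.1432 kg/m.
D = 0.89²/(4π × 58 × 0.1432²) = 0.0530 m²/day.

0.0530 m²/day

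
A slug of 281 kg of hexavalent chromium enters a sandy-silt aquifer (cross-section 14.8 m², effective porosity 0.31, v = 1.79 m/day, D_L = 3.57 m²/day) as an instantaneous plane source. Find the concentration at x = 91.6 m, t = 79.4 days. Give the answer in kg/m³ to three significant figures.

0.108 kg/m³

For an instantaneous plane source, C(x,t) = M/(n_e·A·√(4πDt)) · exp(−(x−vt)²/(4Dt)), with n_e·A the pore (flow) area.
Plume center vt = 1.79 × 79.4 = 142.126 m, so the well at 91.6 m is 50.526 m upgradient of the peak.
√(4πDt) = 59.68 m, giving peak height M/(n_e·A·√(4πDt)) = 281/(0.31 × 14.8 × 59.68) = 1.026 kg/m³.
(x−vt)²/(4Dt) = (-50.526)²/(4 × 3.57 × 79.4) = 2.252; exp(−2.252) = 0.1052.
C = 1.026 × 0.1052 = 0.108 kg/m³.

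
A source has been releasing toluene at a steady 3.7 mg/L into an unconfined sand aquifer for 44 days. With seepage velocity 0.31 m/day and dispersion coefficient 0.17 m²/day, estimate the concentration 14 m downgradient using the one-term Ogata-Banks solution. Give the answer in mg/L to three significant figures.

For a continuous step input, C/C₀ ≈ ½·erfc((x−vt)/(2√(Dt))).
vt = 0.31 × 44 = 13.64 m and 2√(Dt) = 2√(0.17 × 44) = 5.470 m.
Argument (x−vt)/(2√(Dt)) = (14 − 13.64)/5.470 = 0.06581; ½·erfc(0.06581) = 0.4629.
C = 3.7 × 0.4629 = 1.71 mg/L.

1.71 mg/L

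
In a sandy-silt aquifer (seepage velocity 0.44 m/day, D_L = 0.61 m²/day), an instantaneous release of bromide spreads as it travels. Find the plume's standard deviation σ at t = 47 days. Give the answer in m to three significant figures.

7.57 m

Dispersive spreading gives a Gaussian with σ² = 2Dt; advection only shifts the center.
σ = √(2 × 0.61 × 47) = 7.57 m.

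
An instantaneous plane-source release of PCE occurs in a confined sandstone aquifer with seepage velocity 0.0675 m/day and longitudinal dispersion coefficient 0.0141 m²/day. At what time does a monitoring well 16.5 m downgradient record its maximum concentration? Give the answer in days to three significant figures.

241 days

For the 1D instantaneous-source solution, setting ∂C/∂t = 0 at fixed x gives v²t² + 2Dt − x² = 0, so t = (√(D² + v²x²) − D)/v².
√(D² + v²x²) = √(0.0141² + 0.0675² × 16.5²) = 1.114; v² = 0.00455625.
t = (1.114 − 0.0141)/0.00455625 = 241 days (vs. the pure-advection estimate x/v = 244 d).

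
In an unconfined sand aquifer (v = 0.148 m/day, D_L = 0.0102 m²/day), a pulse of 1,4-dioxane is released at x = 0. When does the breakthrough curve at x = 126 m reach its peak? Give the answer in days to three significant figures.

851 days

For the 1D instantaneous-source solution, setting ∂C/∂t = 0 at fixed x gives v²t² + 2Dt − x² = 0, so t = (√(D² + v²x²) − D)/v².
√(D² + v²x²) = √(0.0102² + 0.148² × 126²) = 18.65; v² = 0.021904.
t = (18.65 − 0.0102)/0.021904 = 851 days (vs. the pure-advection estimate x/v = 851 d).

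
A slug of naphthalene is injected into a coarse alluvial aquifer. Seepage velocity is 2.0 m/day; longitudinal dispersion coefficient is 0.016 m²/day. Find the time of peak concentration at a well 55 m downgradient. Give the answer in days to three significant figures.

27.5 days

For the 1D instantaneous-source solution, setting ∂C/∂t = 0 at fixed x gives v²t² + 2Dt − x² = 0, so t = (√(D² + v²x²) − D)/v².
√(D² + v²x²) = √(0.016² + 2.0² × 55²) = 110.0; v² = 4.
t = (110.0 − 0.016)/4 = 27.5 days (vs. the pure-advection estimate x/v = 27.5 d).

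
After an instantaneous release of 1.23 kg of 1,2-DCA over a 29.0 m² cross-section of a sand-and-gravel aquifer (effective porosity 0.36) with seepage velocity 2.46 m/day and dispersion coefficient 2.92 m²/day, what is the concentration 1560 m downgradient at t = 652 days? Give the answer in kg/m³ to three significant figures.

For an instantaneous plane source, C(x,t) = M/(n_e·A·√(4πDt)) · exp(−(x−vt)²/(4Dt)), with n_e·A the pore (flow) area.
Plume center vt = 2.46 × 652 = 1603.92 m, so the well at 1560 m is 43.92 m upgradient of the peak.
√(4πDt) = 154.7 m, giving peak height M/(n_e·A·√(4πDt)) = 1.23/(0.36 × 29.0 × 154.7) = 0.0007616 kg/m³.
(x−vt)²/(4Dt) = (-43.92)²/(4 × 2.92 × 652) = 0.2533; exp(−0.2533) = 0.7762.
C = 0.0007616 × 0.7762 = 0.000591 kg/m³.

0.000591 kg/m³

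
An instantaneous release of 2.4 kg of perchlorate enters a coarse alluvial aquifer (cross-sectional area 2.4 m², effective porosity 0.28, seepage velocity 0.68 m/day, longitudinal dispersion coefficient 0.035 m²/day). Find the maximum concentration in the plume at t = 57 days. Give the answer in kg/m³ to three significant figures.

0.713 kg/m³

The peak of an instantaneous 1D plume sits at x = vt; there the Gaussian factor is 1 and C_max = M/(n_e·A·√(4πDt)), where n_e·A is the pore area the mass is dissolved in.
√(4πDt) = √(4π × 0.035 × 57) = 5.007 m, so C_max = 2.4/(0.28 × 2.4 × 5.007) = 0.713 kg/m³.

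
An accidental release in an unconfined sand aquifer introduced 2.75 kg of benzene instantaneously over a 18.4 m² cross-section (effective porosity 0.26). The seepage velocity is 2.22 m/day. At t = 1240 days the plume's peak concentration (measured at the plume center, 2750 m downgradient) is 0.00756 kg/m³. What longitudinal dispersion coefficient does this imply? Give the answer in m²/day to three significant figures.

At the plume center C_max = M/(n_e·A·√(4πDt)), so D = M²/(4πt·(n_e·A·C_max)²).
n_e·A·C_max = 0.26 × 18.4 × 0.00756 = 0.03617 kg/m.
D = 2.75²/(4π × 1240 × 0.03617²) = 0.371 m²/day.

0.371 m²/day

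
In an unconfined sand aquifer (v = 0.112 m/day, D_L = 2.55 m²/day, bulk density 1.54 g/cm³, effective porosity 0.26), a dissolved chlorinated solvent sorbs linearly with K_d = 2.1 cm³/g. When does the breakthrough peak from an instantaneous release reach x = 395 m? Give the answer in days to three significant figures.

Retardation factor R = 1 + ρ_b·K_d/n = 1 + 1.54 × 2.1/0.26 = 13.44.
Sorption retards both mechanisms: v_R = v/R = 0.008333 m/day, D_R = D/R = 0.1897 m²/day.
Peak time from v_R²t² + 2D_R t − x² = 0: t = (√(D_R² + v_R²x²) − D_R)/v_R².
√(D_R² + v_R²x²) = √(0.1897² + 0.008333² × 395²) = 3.297; v_R² = 6.944e-05.
t = (3.297 − 0.1897)/6.944e-05 = 44700 days.

44700 days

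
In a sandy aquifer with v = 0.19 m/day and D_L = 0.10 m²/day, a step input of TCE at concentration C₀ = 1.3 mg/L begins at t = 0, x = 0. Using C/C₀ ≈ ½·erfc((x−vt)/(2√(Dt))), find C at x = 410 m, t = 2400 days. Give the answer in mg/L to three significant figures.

For a continuous step input, C/C₀ ≈ ½·erfc((x−vt)/(2√(Dt))).
vt = 0.19 × 2400 = 456 m and 2√(Dt) = 2√(0.10 × 2400) = 30.98 m.
Argument (x−vt)/(2√(Dt)) = (410 − 456)/30.98 = -1.485; ½·erfc(-1.485) = 0.9821.
C = 1.3 × 0.9821 = 1.28 mg/L.

1.28 mg/L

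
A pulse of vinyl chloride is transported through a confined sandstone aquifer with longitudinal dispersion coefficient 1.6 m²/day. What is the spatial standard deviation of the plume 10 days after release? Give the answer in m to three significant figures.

5.66 m

Dispersive spreading gives a Gaussian with σ² = 2Dt; advection only shifts the center.
σ = √(2 × 1.6 × 10) = 5.66 m.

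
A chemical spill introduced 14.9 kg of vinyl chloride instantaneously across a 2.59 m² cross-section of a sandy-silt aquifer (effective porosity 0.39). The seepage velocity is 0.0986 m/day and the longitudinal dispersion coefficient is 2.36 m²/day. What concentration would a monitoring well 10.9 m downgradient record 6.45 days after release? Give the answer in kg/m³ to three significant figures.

For an instantaneous plane source, C(x,t) = M/(n_e·A·√(4πDt)) · exp(−(x−vt)²/(4Dt)), with n_e·A the pore (flow) area.
Plume center vt = 0.0986 × 6.45 = 0.63597 m, so the well at 10.9 m is 10.26403 m downgradient of the peak.
√(4πDt) = 13.83 m, giving peak height M/(n_e·A·√(4πDt)) = 14.9/(0.39 × 2.59 × 13.83) = 1.067 kg/m³.
(x−vt)²/(4Dt) = (10.26403)²/(4 × 2.36 × 6.45) = 1.730; exp(−1.730) = 0.1773.
C = 1.067 × 0.1773 = 0.189 kg/m³.

0.189 kg/m³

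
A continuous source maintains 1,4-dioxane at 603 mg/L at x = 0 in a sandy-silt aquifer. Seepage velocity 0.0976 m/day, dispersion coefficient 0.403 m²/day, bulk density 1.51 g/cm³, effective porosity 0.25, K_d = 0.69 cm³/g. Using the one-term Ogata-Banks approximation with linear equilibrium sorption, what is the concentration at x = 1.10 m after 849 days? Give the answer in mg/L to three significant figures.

544 mg/L

Retardation factor R = 1 + ρ_b·K_d/n = 1 + 1.51 × 0.69/0.25 = 5.168.
Sorption retards both mechanisms: v_R = v/R = 0.01889 m/day, D_R = D/R = 0.07798 m²/day.
v_R·t = 0.01889 × 849 = 16.03761 m; 2√(D_R t) = 16.27 m; argument = (1.10 − 16.03761)/16.27 = -0.9181.
C = C₀ × ½·erfc(-0.9181) = 603 × 0.9029 = 544 mg/L.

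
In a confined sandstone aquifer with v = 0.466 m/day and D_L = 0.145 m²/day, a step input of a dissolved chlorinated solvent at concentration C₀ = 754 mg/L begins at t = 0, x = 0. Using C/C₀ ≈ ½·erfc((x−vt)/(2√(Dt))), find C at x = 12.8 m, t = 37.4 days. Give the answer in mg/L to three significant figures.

694 mg/L

For a continuous step input, C/C₀ ≈ ½·erfc((x−vt)/(2√(Dt))).
vt = 0.466 × 37.4 = 17.4284 m and 2√(Dt) = 2√(0.145 × 37.4) = 4.657 m.
Argument (x−vt)/(2√(Dt)) = (12.8 − 17.4284)/4.657 = -0.9939; ½·erfc(-0.9939) = 0.9201.
C = 754 × 0.9201 = 694 mg/L.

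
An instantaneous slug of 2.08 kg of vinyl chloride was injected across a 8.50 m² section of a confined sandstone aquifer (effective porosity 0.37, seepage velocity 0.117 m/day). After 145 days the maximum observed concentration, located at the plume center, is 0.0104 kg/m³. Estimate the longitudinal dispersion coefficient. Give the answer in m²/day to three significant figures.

At the plume center C_max = M/(n_e·A·√(4πDt)), so D = M²/(4πt·(n_e·A·C_max)²).
n_e·A·C_max = 0.37 × 8.50 × 0.0104 = 0.03271 kg/m.
D = 2.08²/(4π × 145 × 0.03271²) = 2.22 m²/day.

2.22 m²/day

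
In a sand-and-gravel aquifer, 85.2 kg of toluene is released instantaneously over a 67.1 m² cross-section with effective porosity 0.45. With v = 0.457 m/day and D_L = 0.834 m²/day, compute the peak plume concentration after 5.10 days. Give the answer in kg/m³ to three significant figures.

0.386 kg/m³

The peak of an instantaneous 1D plume sits at x = vt; there the Gaussian factor is 1 and C_max = M/(n_e·A·√(4πDt)), where n_e·A is the pore area the mass is dissolved in.
√(4πDt) = √(4π × 0.834 × 5.10) = 7.311 m, so C_max = 85.2/(0.45 × 67.1 × 7.311) = 0.386 kg/m³.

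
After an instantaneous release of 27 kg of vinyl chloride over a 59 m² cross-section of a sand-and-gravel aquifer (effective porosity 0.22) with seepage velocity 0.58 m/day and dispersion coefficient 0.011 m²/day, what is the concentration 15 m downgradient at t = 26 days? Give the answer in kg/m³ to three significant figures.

1.09 kg/m³

For an instantaneous plane source, C(x,t) = M/(n_e·A·√(4πDt)) · exp(−(x−vt)²/(4Dt)), with n_e·A the pore (flow) area.
Plume center vt = 0.58 × 26 = 15.08 m, so the well at 15 m is 0.08 m upgradient of the peak.
√(4πDt) = 1.896 m, giving peak height M/(n_e·A·√(4πDt)) = 27/(0.22 × 59 × 1.896) = 1.097 kg/m³.
(x−vt)²/(4Dt) = (-0.08)²/(4 × 0.011 × 26) = 0.005594; exp(−0.005594) = 0.9944.
C = 1.097 × 0.9944 = 1.09 kg/m³.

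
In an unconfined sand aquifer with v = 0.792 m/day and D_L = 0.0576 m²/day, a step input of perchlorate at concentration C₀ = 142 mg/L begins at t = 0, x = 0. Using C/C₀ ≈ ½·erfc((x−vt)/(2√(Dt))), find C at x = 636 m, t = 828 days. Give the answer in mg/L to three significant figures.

139 mg/L

For a continuous step input, C/C₀ ≈ ½·erfc((x−vt)/(2√(Dt))).
vt = 0.792 × 828 = 655.776 m and 2√(Dt) = 2√(0.0576 × 828) = 13.81 m.
Argument (x−vt)/(2√(Dt)) = (636 − 655.776)/13.81 = -1.432; ½·erfc(-1.432) = 0.9786.
C = 142 × 0.9786 = 139 mg/L.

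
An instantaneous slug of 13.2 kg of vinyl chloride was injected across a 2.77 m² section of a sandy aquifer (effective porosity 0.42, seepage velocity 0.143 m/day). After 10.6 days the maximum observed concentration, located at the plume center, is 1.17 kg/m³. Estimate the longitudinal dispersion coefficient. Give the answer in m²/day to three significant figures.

0.706 m²/day

At the plume center C_max = M/(n_e·A·√(4πDt)), so D = M²/(4πt·(n_e·A·C_max)²).
n_e·A·C_max = 0.42 × 2.77 × 1.17 = 1.361 kg/m.
D = 13.2²/(4π × 10.6 × 1.361²) = 0.706 m²/day.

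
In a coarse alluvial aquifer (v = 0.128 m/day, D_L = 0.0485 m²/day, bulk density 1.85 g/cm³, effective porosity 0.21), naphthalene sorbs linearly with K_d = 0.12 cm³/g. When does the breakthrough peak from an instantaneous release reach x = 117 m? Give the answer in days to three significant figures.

Retardation factor R = 1 + ρ_b·K_d/n = 1 + 1.85 × 0.12/0.21 = 2.057.
Sorption retards both mechanisms: v_R = v/R = 0.06223 m/day, D_R = D/R = 0.02358 m²/day.
Peak time from v_R²t² + 2D_R t − x² = 0: t = (√(D_R² + v_R²x²) − D_R)/v_R².
√(D_R² + v_R²x²) = √(0.02358² + 0.06223² × 117²) = 7.281; v_R² = 0.003873.
t = (7.281 − 0.02358)/0.003873 = 1870 days.

1870 days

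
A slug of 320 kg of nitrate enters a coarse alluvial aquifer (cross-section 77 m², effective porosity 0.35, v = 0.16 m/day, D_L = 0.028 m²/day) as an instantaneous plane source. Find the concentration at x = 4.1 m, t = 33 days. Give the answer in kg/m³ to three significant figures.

For an instantaneous plane source, C(x,t) = M/(n_e·A·√(4πDt)) · exp(−(x−vt)²/(4Dt)), with n_e·A the pore (flow) area.
Plume center vt = 0.16 × 33 = 5.28 m, so the well at 4.1 m is 1.18 m upgradient of the peak.
√(4πDt) = 3.408 m, giving peak height M/(n_e·A·√(4πDt)) = 320/(0.35 × 77 × 3.408) = 3.484 kg/m³.
(x−vt)²/(4Dt) = (-1.18)²/(4 × 0.028 × 33) = 0.3767; exp(−0.3767) = 0.6861.
C = 3.484 × 0.6861 = 2.39 kg/m³.

2.39 kg/m³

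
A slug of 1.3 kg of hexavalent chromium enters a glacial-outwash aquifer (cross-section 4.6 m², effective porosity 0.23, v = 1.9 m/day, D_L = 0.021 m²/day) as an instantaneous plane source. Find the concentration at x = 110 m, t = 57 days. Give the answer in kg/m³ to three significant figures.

0.173 kg/m³

For an instantaneous plane source, C(x,t) = M/(n_e·A·√(4πDt)) · exp(−(x−vt)²/(4Dt)), with n_e·A the pore (flow) area.
Plume center vt = 1.9 × 57 = 108.3 m, so the well at 110 m is 1.7 m downgradient of the peak.
√(4πDt) = 3.878 m, giving peak height M/(n_e·A·√(4πDt)) = 1.3/(0.23 × 4.6 × 3.878) = 0.3168 kg/m³.
(x−vt)²/(4Dt) = (1.7)²/(4 × 0.021 × 57) = 0.6036; exp(−0.6036) = 0.5468.
C = 0.3168 × 0.5468 = 0.173 kg/m³.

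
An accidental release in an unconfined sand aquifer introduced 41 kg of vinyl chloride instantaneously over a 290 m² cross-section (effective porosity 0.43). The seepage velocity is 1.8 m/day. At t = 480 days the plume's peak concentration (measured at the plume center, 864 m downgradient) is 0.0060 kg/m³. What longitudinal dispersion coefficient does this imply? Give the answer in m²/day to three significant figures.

0.498 m²/day

At the plume center C_max = M/(n_e·A·√(4πDt)), so D = M²/(4πt·(n_e·A·C_max)²).
n_e·A·C_max = 0.43 × 290 × 0.0060 = 0.7482 kg/m.
D = 41²/(4π × 480 × 0.7482²) = 0.498 m²/day.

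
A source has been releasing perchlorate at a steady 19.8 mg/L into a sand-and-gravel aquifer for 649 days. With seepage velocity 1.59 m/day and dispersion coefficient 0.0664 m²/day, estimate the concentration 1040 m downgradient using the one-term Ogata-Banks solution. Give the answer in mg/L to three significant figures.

3.80 mg/L

For a continuous step input, C/C₀ ≈ ½·erfc((x−vt)/(2√(Dt))).
vt = 1.59 × 649 = 1031.91 m and 2√(Dt) = 2√(0.0664 × 649) = 13.13 m.
Argument (x−vt)/(2√(Dt)) = (1040 − 1031.91)/13.13 = 0.6161; ½·erfc(0.6161) = 0.1918.
C = 19.8 × 0.1918 = 3.80 mg/L.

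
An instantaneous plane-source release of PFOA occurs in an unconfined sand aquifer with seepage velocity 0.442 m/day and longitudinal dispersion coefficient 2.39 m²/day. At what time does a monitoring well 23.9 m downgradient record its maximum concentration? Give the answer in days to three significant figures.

For the 1D instantaneous-source solution, setting ∂C/∂t = 0 at fixed x gives v²t² + 2Dt − x² = 0, so t = (√(D² + v²x²) − D)/v².
√(D² + v²x²) = √(2.39² + 0.442² × 23.9²) = 10.83; v² = 0.195364.
t = (10.83 − 2.39)/0.195364 = 43.2 days (vs. the pure-advection estimate x/v = 54.1 d).

43.2 days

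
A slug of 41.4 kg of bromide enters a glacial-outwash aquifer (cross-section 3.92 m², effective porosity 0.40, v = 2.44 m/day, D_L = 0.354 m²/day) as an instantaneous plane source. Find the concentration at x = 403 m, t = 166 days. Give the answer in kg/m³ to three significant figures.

For an instantaneous plane source, C(x,t) = M/(n_e·A·√(4πDt)) · exp(−(x−vt)²/(4Dt)), with n_e·A the pore (flow) area.
Plume center vt = 2.44 × 166 = 405.04 m, so the well at 403 m is 2.04 m upgradient of the peak.
√(4πDt) = 27.17 m, giving peak height M/(n_e·A·√(4πDt)) = 41.4/(0.40 × 3.92 × 27.17) = 0.9718 kg/m³.
(x−vt)²/(4Dt) = (-2.04)²/(4 × 0.354 × 166) = 0.01770; exp(−0.01770) = 0.9825.
C = 0.9718 × 0.9825 = 0.955 kg/m³.

0.955 kg/m³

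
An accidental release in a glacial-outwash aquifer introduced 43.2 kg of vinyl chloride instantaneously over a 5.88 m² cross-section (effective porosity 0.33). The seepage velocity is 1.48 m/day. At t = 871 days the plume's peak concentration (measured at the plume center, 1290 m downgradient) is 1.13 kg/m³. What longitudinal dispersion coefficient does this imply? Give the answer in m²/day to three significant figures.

At the plume center C_max = M/(n_e·A·√(4πDt)), so D = M²/(4πt·(n_e·A·C_max)²).
n_e·A·C_max = 0.33 × 5.88 × 1.13 = 2.193 kg/m.
D = 43.2²/(4π × 871 × 2.193²) = 0.0355 m²/day.

0.0355 m²/day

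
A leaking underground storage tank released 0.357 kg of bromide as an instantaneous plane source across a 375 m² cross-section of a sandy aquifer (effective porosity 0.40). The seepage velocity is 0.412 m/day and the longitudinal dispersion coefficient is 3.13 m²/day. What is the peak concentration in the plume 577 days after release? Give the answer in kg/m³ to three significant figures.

1.58e-05 kg/m³

The peak of an instantaneous 1D plume sits at x = vt; there the Gaussian factor is 1 and C_max = M/(n_e·A·√(4πDt)), where n_e·A is the pore area the mass is dissolved in.
√(4πDt) = √(4π × 3.13 × 577) = 150.6 m, so C_max = 0.357/(0.40 × 375 × 150.6) = 1.58e-05 kg/m³.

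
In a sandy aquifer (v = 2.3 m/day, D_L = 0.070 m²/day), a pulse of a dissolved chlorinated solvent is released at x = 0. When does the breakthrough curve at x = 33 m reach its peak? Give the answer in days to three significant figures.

For the 1D instantaneous-source solution, setting ∂C/∂t = 0 at fixed x gives v²t² + 2Dt − x² = 0, so t = (√(D² + v²x²) − D)/v².
√(D² + v²x²) = √(0.070² + 2.3² × 33²) = 75.90; v² = 5.29.
t = (75.90 − 0.070)/5.29 = 14.3 days (vs. the pure-advection estimate x/v = 14.3 d).

14.3 days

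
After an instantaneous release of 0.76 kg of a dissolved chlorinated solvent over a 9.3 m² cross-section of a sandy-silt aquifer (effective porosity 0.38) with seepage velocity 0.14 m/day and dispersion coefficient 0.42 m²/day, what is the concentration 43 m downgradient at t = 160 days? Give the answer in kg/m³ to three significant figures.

For an instantaneous plane source, C(x,t) = M/(n_e·A·√(4πDt)) · exp(−(x−vt)²/(4Dt)), with n_e·A the pore (flow) area.
Plume center vt = 0.14 × 160 = 22.4 m, so the well at 43 m is 20.6 m downgradient of the peak.
√(4πDt) = 29.06 m, giving peak height M/(n_e·A·√(4πDt)) = 0.76/(0.38 × 9.3 × 29.06) = 0.007400 kg/m³.
(x−vt)²/(4Dt) = (20.6)²/(4 × 0.42 × 160) = 1.579; exp(−1.579) = 0.2062.
C = 0.007400 × 0.2062 = 0.00153 kg/m³.

0.00153 kg/m³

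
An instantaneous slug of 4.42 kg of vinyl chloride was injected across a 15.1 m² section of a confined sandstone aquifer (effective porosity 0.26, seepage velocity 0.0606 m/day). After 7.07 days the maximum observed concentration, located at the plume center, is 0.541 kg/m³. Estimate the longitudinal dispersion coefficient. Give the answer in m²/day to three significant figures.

0.0487 m²/day

At the plume center C_max = M/(n_e·A·√(4πDt)), so D = M²/(4πt·(n_e·A·C_max)²).
n_e·A·C_max = 0.26 × 15.1 × 0.541 = 2.124 kg/m.
D = 4.42²/(4π × 7.07 × 2.124²) = 0.0487 m²/day.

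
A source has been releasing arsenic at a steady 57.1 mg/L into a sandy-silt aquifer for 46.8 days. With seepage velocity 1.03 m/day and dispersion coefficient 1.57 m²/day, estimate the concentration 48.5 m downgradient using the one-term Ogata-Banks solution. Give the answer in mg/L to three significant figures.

28.0 mg/L

For a continuous step input, C/C₀ ≈ ½·erfc((x−vt)/(2√(Dt))).
vt = 1.03 × 46.8 = 48.204 m and 2√(Dt) = 2√(1.57 × 46.8) = 17.14 m.
Argument (x−vt)/(2√(Dt)) = (48.5 − 48.204)/17.14 = 0.01727; ½·erfc(0.01727) = 0.4903.
C = 57.1 × 0.4903 = 28.0 mg/L.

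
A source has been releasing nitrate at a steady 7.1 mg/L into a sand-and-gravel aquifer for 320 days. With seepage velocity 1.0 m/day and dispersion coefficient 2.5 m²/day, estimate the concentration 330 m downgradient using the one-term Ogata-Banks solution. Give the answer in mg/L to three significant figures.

For a continuous step input, C/C₀ ≈ ½·erfc((x−vt)/(2√(Dt))).
vt = 1.0 × 320 = 320 m and 2√(Dt) = 2√(2.5 × 320) = 56.57 m.
Argument (x−vt)/(2√(Dt)) = (330 − 320)/56.57 = 0.1768; ½·erfc(0.1768) = 0.4013.
C = 7.1 × 0.4013 = 2.85 mg/L.

2.85 mg/L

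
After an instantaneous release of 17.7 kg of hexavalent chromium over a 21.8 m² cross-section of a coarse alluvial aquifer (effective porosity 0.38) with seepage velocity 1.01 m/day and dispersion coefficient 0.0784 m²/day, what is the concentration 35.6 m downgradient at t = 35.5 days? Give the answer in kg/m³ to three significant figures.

For an instantaneous plane source, C(x,t) = M/(n_e·A·√(4πDt)) · exp(−(x−vt)²/(4Dt)), with n_e·A the pore (flow) area.
Plume center vt = 1.01 × 35.5 = 35.855 m, so the well at 35.6 m is 0.255 m upgradient of the peak.
√(4πDt) = 5.914 m, giving peak height M/(n_e·A·√(4πDt)) = 17.7/(0.38 × 21.8 × 5.914) = 0.3613 kg/m³.
(x−vt)²/(4Dt) = (-0.255)²/(4 × 0.0784 × 35.5) = 0.005841; exp(−0.005841) = 0.9942.
C = 0.3613 × 0.9942 = 0.359 kg/m³.

0.359 kg/m³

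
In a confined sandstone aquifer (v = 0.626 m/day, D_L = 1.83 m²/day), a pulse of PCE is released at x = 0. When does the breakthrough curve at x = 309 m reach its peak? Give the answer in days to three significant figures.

For the 1D instantaneous-source solution, setting ∂C/∂t = 0 at fixed x gives v²t² + 2Dt − x² = 0, so t = (√(D² + v²x²) − D)/v².
√(D² + v²x²) = √(1.83² + 0.626² × 309²) = 193.4; v² = 0.391876.
t = (193.4 − 1.83)/0.391876 = 489 days (vs. the pure-advection estimate x/v = 494 d).

489 days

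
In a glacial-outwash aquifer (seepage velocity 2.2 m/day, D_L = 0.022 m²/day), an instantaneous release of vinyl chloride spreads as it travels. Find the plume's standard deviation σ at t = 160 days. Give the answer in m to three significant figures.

2.65 m

Dispersive spreading gives a Gaussian with σ² = 2Dt; advection only shifts the center.
σ = √(2 × 0.022 × 160) = 2.65 m.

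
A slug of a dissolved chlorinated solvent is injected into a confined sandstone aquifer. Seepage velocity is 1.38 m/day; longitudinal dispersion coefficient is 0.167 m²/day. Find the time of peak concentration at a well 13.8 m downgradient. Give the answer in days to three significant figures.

For the 1D instantaneous-source solution, setting ∂C/∂t = 0 at fixed x gives v²t² + 2Dt − x² = 0, so t = (√(D² + v²x²) − D)/v².
√(D² + v²x²) = √(0.167² + 1.38² × 13.8²) = 19.04; v² = 1.9044.
t = (19.04 − 0.167)/1.9044 = 9.91 days (vs. the pure-advection estimate x/v = 10.0 d).

9.91 days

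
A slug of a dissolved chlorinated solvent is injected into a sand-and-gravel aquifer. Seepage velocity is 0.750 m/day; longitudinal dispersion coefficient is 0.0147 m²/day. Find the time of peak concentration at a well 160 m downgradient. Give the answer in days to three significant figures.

For the 1D instantaneous-source solution, setting ∂C/∂t = 0 at fixed x gives v²t² + 2Dt − x² = 0, so t = (√(D² + v²x²) − D)/v².
√(D² + v²x²) = √(0.0147² + 0.750² × 160²) = 120.0; v² = 0.5625.
t = (120.0 − 0.0147)/0.5625 = 213 days (vs. the pure-advection estimate x/v = 213 d).

213 days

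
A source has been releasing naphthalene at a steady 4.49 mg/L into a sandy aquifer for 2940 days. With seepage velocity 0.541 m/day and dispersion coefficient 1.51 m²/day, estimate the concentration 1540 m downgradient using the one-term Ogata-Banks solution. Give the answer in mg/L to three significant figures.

For a continuous step input, C/C₀ ≈ ½·erfc((x−vt)/(2√(Dt))).
vt = 0.541 × 2940 = 1590.54 m and 2√(Dt) = 2√(1.51 × 2940) = 133.3 m.
Argument (x−vt)/(2√(Dt)) = (1540 − 1590.54)/133.3 = -0.3791; ½·erfc(-0.3791) = 0.7041.
C = 4.49 × 0.7041 = 3.16 mg/L.

3.16 mg/L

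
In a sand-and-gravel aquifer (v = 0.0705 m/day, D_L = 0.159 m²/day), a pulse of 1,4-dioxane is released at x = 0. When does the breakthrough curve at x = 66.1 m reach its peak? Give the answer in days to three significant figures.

For the 1D instantaneous-source solution, setting ∂C/∂t = 0 at fixed x gives v²t² + 2Dt − x² = 0, so t = (√(D² + v²x²) − D)/v².
√(D² + v²x²) = √(0.159² + 0.0705² × 66.1²) = 4.663; v² = 0.00497025.
t = (4.663 − 0.159)/0.00497025 = 906 days (vs. the pure-advection estimate x/v = 938 d).

906 days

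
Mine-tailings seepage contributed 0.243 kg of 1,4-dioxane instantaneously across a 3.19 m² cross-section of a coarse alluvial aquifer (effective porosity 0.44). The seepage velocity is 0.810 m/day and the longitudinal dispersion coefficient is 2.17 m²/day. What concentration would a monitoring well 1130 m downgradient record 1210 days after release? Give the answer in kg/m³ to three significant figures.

For an instantaneous plane source, C(x,t) = M/(n_e·A·√(4πDt)) · exp(−(x−vt)²/(4Dt)), with n_e·A the pore (flow) area.
Plume center vt = 0.810 × 1210 = 980.1 m, so the well at 1130 m is 149.9 m downgradient of the peak.
√(4πDt) = 181.6 m, giving peak height M/(n_e·A·√(4πDt)) = 0.243/(0.44 × 3.19 × 181.6) = 0.0009533 kg/m³.
(x−vt)²/(4Dt) = (149.9)²/(4 × 2.17 × 1210) = 2.139; exp(−2.139) = 0.1178.
C = 0.0009533 × 0.1178 = 0.000112 kg/m³.

0.000112 kg/m³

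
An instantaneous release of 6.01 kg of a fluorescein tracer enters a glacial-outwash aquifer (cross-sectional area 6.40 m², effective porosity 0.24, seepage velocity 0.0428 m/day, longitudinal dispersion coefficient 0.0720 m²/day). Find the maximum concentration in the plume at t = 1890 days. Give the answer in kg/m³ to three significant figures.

The peak of an instantaneous 1D plume sits at x = vt; there the Gaussian factor is 1 and C_max = M/(n_e·A·√(4πDt)), where n_e·A is the pore area the mass is dissolved in.
√(4πDt) = √(4π × 0.0720 × 1890) = 41.35 m, so C_max = 6.01/(0.24 × 6.40 × 41.35) = 0.0946 kg/m³.

0.0946 kg/m³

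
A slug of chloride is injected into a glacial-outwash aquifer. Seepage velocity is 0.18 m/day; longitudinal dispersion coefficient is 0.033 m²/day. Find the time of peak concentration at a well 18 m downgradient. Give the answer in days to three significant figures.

For the 1D instantaneous-source solution, setting ∂C/∂t = 0 at fixed x gives v²t² + 2Dt − x² = 0, so t = (√(D² + v²x²) − D)/v².
√(D² + v²x²) = √(0.033² + 0.18² × 18²) = 3.240; v² = 0.0324.
t = (3.240 − 0.033)/0.0324 = 99.0 days (vs. the pure-advection estimate x/v = 100 d).

99.0 days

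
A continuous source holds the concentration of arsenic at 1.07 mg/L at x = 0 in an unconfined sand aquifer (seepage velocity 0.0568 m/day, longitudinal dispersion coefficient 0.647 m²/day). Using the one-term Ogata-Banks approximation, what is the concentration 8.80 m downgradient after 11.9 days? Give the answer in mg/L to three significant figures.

0.0206 mg/L

For a continuous step input, C/C₀ ≈ ½·erfc((x−vt)/(2√(Dt))).
vt = 0.0568 × 11.9 = 0.67592 m and 2√(Dt) = 2√(0.647 × 11.9) = 5.550 m.
Argument (x−vt)/(2√(Dt)) = (8.80 − 0.67592)/5.550 = 1.464; ½·erfc(1.464) = 0.01921.
C = 1.07 × 0.01921 = 0.0206 mg/L.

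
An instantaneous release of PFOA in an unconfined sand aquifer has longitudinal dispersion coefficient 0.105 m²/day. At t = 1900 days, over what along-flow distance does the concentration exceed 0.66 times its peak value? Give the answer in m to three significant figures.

36.4 m

The plume is Gaussian with σ = √(2Dt) = √(2 × 0.105 × 1900) = 19.97 m.
C/C_peak = exp(−Δx²/(2σ²)) = 0.66 ⇒ Δx = σ·√(−2 ln 0.66) = 19.97 × 0.9116 = 18.20 m.
Width = 2Δx = 36.4 m.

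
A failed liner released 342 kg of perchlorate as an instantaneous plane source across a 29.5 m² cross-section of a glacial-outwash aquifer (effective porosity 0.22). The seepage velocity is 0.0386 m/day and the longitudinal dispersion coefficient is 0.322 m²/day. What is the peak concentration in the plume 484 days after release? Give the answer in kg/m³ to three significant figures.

The peak of an instantaneous 1D plume sits at x = vt; there the Gaussian factor is 1 and C_max = M/(n_e·A·√(4πDt)), where n_e·A is the pore area the mass is dissolved in.
√(4πDt) = √(4π × 0.322 × 484) = 44.25 m, so C_max = 342/(0.22 × 29.5 × 44.25) = 1.19 kg/m³.

1.19 kg/m³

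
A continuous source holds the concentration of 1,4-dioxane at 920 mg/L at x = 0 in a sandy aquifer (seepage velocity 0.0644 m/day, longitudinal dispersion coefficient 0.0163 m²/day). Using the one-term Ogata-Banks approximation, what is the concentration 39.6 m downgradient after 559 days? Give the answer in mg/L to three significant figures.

184 mg/L

For a continuous step input, C/C₀ ≈ ½·erfc((x−vt)/(2√(Dt))).
vt = 0.0644 × 559 = 35.9996 m and 2√(Dt) = 2√(0.0163 × 559) = 6.037 m.
Argument (x−vt)/(2√(Dt)) = (39.6 − 35.9996)/6.037 = 0.5964; ½·erfc(0.5964) = 0.1995.
C = 920 × 0.1995 = 184 mg/L.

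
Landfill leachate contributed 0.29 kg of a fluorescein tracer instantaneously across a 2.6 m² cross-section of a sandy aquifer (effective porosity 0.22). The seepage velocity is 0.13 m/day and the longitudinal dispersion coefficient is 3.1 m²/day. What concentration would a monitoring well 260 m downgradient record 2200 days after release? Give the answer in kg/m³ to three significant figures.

0.00169 kg/m³

For an instantaneous plane source, C(x,t) = M/(n_e·A·√(4πDt)) · exp(−(x−vt)²/(4Dt)), with n_e·A the pore (flow) area.
Plume center vt = 0.13 × 2200 = 286 m, so the well at 260 m is 26 m upgradient of the peak.
√(4πDt) = 292.8 m, giving peak height M/(n_e·A·√(4πDt)) = 0.29/(0.22 × 2.6 × 292.8) = 0.001732 kg/m³.
(x−vt)²/(4Dt) = (-26)²/(4 × 3.1 × 2200) = 0.02478; exp(−0.02478) = 0.9755.
C = 0.001732 × 0.9755 = 0.00169 kg/m³.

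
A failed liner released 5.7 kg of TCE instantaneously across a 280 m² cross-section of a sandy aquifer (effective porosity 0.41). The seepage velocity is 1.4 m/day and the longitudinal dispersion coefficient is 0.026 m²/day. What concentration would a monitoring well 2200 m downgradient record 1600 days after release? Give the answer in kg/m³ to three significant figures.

1.45e-07 kg/m³

For an instantaneous plane source, C(x,t) = M/(n_e·A·√(4πDt)) · exp(−(x−vt)²/(4Dt)), with n_e·A the pore (flow) area.
Plume center vt = 1.4 × 1600 = 2240 m, so the well at 2200 m is 40 m upgradient of the peak.
√(4πDt) = 22.86 m, giving peak height M/(n_e·A·√(4πDt)) = 5.7/(0.41 × 280 × 22.86) = 0.002172 kg/m³.
(x−vt)²/(4Dt) = (-40)²/(4 × 0.026 × 1600) = 9.615; exp(−9.615) = 6.672e-05.
C = 0.002172 × 6.672e-05 = 1.45e-07 kg/m³.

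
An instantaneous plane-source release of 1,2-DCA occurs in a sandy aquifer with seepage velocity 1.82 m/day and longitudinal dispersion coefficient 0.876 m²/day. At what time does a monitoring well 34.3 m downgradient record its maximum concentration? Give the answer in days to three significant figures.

18.6 days

For the 1D instantaneous-source solution, setting ∂C/∂t = 0 at fixed x gives v²t² + 2Dt − x² = 0, so t = (√(D² + v²x²) − D)/v².
√(D² + v²x²) = √(0.876² + 1.82² × 34.3²) = 62.43; v² = 3.3124.
t = (62.43 − 0.876)/3.3124 = 18.6 days (vs. the pure-advection estimate x/v = 18.8 d).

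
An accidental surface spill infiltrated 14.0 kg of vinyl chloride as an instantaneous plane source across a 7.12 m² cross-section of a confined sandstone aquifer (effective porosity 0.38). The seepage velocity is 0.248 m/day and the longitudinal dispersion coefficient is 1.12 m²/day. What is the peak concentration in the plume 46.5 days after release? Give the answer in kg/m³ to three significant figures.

The peak of an instantaneous 1D plume sits at x = vt; there the Gaussian factor is 1 and C_max = M/(n_e·A·√(4πDt)), where n_e·A is the pore area the mass is dissolved in.
√(4πDt) = √(4π × 1.12 × 46.5) = 25.58 m, so C_max = 14.0/(0.38 × 7.12 × 25.58) = 0.202 kg/m³.

0.202 kg/m³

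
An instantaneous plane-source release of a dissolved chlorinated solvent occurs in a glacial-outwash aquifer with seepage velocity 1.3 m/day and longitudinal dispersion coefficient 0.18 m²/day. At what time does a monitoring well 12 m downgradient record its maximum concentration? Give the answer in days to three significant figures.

For the 1D instantaneous-source solution, setting ∂C/∂t = 0 at fixed x gives v²t² + 2Dt − x² = 0, so t = (√(D² + v²x²) − D)/v².
√(D² + v²x²) = √(0.18² + 1.3² × 12²) = 15.60; v² = 1.69.
t = (15.60 − 0.18)/1.69 = 9.12 days (vs. the pure-advection estimate x/v = 9.23 d).

9.12 days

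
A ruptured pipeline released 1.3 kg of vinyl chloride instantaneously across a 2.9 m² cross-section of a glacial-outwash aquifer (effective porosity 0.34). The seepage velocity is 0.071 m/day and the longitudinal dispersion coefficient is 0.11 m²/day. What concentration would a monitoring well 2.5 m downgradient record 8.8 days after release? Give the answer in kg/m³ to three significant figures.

For an instantaneous plane source, C(x,t) = M/(n_e·A·√(4πDt)) · exp(−(x−vt)²/(4Dt)), with n_e·A the pore (flow) area.
Plume center vt = 0.071 × 8.8 = 0.6248 m, so the well at 2.5 m is 1.8752 m downgradient of the peak.
√(4πDt) = 3.488 m, giving peak height M/(n_e·A·√(4πDt)) = 1.3/(0.34 × 2.9 × 3.488) = 0.3780 kg/m³.
(x−vt)²/(4Dt) = (1.8752)²/(4 × 0.11 × 8.8) = 0.9082; exp(−0.9082) = 0.4032.
C = 0.3780 × 0.4032 = 0.152 kg/m³.

0.152 kg/m³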